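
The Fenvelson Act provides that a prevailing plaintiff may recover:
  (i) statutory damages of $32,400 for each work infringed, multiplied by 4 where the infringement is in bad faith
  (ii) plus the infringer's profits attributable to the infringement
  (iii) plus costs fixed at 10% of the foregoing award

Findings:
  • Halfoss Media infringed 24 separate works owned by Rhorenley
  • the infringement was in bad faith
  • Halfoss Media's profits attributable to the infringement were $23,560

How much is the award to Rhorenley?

$3,447,356

Statutory damages: 24 × $32,400 = $777,600
Multiplied by 4: 4 × $777,600 = $3,110,400
Combined award: $3,110,400 + $23,560 = $3,133,960
Costs: 10% of $3,133,960 = $313,396
Award plus costs: $3,133,960 + $313,396 = $3,447,356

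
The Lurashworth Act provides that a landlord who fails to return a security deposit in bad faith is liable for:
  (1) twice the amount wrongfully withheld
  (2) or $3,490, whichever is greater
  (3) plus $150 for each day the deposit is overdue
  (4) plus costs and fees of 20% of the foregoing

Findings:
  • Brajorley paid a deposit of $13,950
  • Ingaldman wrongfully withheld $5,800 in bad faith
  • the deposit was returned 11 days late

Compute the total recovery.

Doubled: 2 × $5,800 = $11,600
Minimum $3,490: $11,600 meets the minimum, no increase.
Late-return penalty: 11 × $150 = $1,650
Damages plus late penalty: $11,600 + $1,650 = $13,250
Costs and fees: 20% of $13,250 = $2,650
Total recovery: $13,250 + $2,650 = $15,900

$15,900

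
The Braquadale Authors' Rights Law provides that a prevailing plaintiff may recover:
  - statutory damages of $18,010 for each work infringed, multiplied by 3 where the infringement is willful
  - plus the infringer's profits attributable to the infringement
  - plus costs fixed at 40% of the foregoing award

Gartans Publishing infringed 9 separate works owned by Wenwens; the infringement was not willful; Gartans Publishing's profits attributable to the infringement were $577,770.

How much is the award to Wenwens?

Award: $1,035,804

Statutory damages: 9 × $18,010 = $162,090
Infringement not willful: no ×3 enhancement.
Combined award: $162,090 + $577,770 = $739,860
Costs: 40% of $739,860 = $295,944
Award plus costs: $739,860 + $295,944 = $1,035,804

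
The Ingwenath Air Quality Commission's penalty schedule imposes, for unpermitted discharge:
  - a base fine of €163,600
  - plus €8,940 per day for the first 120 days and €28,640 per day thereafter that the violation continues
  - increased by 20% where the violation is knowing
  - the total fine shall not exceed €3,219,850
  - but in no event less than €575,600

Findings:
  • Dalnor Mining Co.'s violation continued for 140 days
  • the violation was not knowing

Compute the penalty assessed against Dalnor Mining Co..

€1,809,200

First 120 days: 120 × €8,940 = €1,072,800
Remaining days: (140 − 120) × €28,640 = €572,800
Per-day component: €1,072,800 + €572,800 = €1,645,600
Base plus per-day: €163,600 + €1,645,600 = €1,809,200
The violation was not knowing: no 20% increase.
Cap at €3,219,850: €1,809,200 is within the cap, no reduction.
Minimum €575,600: €1,809,200 meets the minimum, no increase.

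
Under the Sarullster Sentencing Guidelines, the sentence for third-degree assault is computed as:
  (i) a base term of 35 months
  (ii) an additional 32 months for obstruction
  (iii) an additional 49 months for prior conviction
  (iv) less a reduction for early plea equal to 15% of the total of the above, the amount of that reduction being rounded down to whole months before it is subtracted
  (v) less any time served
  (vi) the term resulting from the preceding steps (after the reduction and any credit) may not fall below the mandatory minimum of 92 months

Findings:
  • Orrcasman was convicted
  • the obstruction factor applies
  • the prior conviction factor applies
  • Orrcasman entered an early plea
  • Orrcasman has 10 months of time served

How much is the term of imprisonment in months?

Sentence: 92 months

Obstruction enhancement: +32 months
Prior conviction enhancement: +49 months
Adjusted term: 35 months + 32 months + 49 months = 116 months
Early plea reduction: 15% of 116 months = 17 months (rounded down)
After reduction: 116 − 17 = 99 months
Less time served: 99 months − 10 months = 89 months
Minimum 92 months: 89 months is below the minimum → 92 months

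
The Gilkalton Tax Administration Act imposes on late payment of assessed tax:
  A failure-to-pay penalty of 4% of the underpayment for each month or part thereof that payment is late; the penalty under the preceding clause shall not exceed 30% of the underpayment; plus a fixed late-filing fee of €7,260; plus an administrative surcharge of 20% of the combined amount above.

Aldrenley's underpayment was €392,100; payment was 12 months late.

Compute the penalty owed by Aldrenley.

€149,868

Accrued rate: 4% × 12 = 48%, capped at 30% → 30%
Failure-to-pay penalty: 30% of €392,100 = €117,630
Penalty before surcharge: €117,630 + €7,260 = €124,890
Administrative surcharge: 20% of €124,890 = €24,978
Total penalty: €124,890 + €24,978 = €149,868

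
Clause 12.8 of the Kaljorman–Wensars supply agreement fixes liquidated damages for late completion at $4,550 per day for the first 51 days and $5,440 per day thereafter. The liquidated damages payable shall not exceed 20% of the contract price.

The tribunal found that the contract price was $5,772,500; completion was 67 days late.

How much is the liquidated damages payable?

$319,090

First 51 days: 51 × $4,550 = $232,050
Remaining days: (67 − 51) × $5,440 = $87,040
Accrued per-day damages: $232,050 + $87,040 = $319,090
Cap: 20% of $5,772,500 = $1,154,500
Cap at $1,154,500: $319,090 is within the cap, no reduction.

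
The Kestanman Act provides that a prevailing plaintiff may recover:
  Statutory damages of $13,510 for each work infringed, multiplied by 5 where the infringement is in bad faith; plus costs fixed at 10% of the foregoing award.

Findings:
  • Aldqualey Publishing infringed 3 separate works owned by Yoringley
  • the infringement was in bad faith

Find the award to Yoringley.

$222,915

Statutory damages: 3 × $13,510 = $40,530
Multiplied by 5: 5 × $40,530 = $202,650
Costs: 10% of $202,650 = $20,265
Award plus costs: $202,650 + $20,265 = $222,915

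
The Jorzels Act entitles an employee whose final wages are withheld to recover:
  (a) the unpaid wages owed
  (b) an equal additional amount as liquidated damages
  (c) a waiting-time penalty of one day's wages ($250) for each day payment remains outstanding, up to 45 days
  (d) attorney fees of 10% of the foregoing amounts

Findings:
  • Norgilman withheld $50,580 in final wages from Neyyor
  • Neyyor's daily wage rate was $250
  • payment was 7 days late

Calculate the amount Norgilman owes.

Liquidated damages (equal amount): $50,580
Penalty days: min(7, 45) = 7
Waiting-time penalty: 7 × $250 = $1,750
Subtotal: $50,580 + $50,580 + $1,750 = $102,910
Attorney fees: 10% of $102,910 = $10,291
Total award: $102,910 + $10,291 = $113,201

$113,201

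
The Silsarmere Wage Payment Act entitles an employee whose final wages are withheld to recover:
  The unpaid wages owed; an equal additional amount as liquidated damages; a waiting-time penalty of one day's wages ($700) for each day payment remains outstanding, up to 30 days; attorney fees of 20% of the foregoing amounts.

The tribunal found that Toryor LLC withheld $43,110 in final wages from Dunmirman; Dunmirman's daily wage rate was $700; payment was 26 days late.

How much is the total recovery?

Liquidated damages (equal amount): $43,110
Penalty days: min(26, 30) = 26
Waiting-time penalty: 26 × $700 = $18,200
Subtotal: $43,110 + $43,110 + $18,200 = $104,420
Attorney fees: 20% of $104,420 = $20,884
Total award: $104,420 + $20,884 = $125,304

$125,304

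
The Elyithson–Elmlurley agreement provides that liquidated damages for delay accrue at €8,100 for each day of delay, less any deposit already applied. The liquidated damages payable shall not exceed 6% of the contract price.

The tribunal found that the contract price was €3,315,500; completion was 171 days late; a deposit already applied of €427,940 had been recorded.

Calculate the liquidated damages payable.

Per-day damages: 171 × €8,100 = €1,385,100
Less deposit already applied: €1,385,100 − €427,940 = €957,160
Cap: 6% of €3,315,500 = €198,930
Cap at €198,930: €957,160 exceeds the cap → €198,930

€198,930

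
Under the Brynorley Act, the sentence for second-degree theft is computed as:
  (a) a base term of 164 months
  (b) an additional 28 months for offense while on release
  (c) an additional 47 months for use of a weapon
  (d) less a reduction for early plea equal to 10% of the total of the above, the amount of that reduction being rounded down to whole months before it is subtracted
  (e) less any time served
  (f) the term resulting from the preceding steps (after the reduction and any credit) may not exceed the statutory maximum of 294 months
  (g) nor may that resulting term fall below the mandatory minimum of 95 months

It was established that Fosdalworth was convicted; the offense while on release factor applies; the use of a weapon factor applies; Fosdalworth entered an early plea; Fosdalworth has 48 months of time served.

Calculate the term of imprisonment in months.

168 months

Offense while on release enhancement: +28 months
Use of a weapon enhancement: +47 months
Adjusted term: 164 months + 28 months + 47 months = 239 months
Early plea reduction: 10% of 239 months = 23 months (rounded down)
After reduction: 239 − 23 = 216 months
Less time served: 216 months − 48 months = 168 months
Cap at 294 months: 168 months is within the cap, no reduction.
Minimum 95 months: 168 months meets the minimum, no increase.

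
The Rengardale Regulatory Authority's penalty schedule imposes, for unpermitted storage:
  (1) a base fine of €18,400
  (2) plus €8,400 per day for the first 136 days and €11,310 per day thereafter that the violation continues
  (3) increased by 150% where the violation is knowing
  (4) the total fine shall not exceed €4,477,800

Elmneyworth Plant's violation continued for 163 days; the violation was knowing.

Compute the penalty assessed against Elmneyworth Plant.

First 136 days: 136 × €8,400 = €1,142,400
Remaining days: (163 − 136) × €11,310 = €305,370
Per-day component: €1,142,400 + €305,370 = €1,447,770
Base plus per-day: €18,400 + €1,447,770 = €1,466,170
Enhancement: 150% of €1,466,170 = €2,199,255
Enhanced fine: €1,466,170 + €2,199,255 = €3,665,425
Cap at €4,477,800: €3,665,425 is within the cap, no reduction.

Civil penalty: €3,665,425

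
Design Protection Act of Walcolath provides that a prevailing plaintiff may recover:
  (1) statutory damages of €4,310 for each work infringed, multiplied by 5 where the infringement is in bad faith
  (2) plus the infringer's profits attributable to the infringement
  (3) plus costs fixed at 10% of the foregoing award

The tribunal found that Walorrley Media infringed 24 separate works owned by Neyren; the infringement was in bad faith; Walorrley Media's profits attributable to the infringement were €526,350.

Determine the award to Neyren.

€1,147,905

Statutory damages: 24 × €4,310 = €103,440
Multiplied by 5: 5 × €103,440 = €517,200
Combined award: €517,200 + €526,350 = €1,043,550
Costs: 10% of €1,043,550 = €104,355
Award plus costs: €1,043,550 + €104,355 = €1,147,905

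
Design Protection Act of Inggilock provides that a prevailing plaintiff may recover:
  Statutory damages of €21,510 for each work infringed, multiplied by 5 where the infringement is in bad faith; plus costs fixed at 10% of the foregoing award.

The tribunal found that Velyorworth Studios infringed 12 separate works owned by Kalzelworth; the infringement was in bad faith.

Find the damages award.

Award: €1,419,660

Statutory damages: 12 × €21,510 = €258,120
Multiplied by 5: 5 × €258,120 = €1,290,600
Costs: 10% of €1,290,600 = €129,060
Award plus costs: €1,290,600 + €129,060 = €1,419,660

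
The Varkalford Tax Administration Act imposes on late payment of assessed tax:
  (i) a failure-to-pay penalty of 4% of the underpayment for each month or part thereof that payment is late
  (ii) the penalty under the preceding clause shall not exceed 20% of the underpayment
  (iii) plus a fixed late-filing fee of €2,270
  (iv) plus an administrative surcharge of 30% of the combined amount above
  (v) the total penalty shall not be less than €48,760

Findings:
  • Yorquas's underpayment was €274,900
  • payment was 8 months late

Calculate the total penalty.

Accrued rate: 4% × 8 = 32%, capped at 20% → 20%
Failure-to-pay penalty: 20% of €274,900 = €54,980
Penalty before surcharge: €54,980 + €2,270 = €57,250
Administrative surcharge: 30% of €57,250 = €17,175
Total penalty: €57,250 + €17,175 = €74,425
Minimum €48,760: €74,425 meets the minimum, no increase.

€74,425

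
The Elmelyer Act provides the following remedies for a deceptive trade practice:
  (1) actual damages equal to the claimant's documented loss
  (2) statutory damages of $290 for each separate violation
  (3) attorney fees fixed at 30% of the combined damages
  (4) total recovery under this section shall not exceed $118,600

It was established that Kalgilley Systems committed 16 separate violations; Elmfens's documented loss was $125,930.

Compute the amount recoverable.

$118,600

Statutory damages: 16 × $290 = $4,640
Combined damages: $125,930 + $4,640 = $130,570
Attorney fees: 30% of $130,570 = $39,171
Total before cap: $130,570 + $39,171 = $169,741
Cap at $118,600: $169,741 exceeds the cap → $118,600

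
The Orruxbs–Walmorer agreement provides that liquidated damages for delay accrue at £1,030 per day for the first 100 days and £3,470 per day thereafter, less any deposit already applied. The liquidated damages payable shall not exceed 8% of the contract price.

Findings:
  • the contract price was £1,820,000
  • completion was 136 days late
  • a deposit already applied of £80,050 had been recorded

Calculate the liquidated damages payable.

First 100 days: 100 × £1,030 = £103,000
Remaining days: (136 − 100) × £3,470 = £124,920
Accrued per-day damages: £103,000 + £124,920 = £227,920
Less deposit already applied: £227,920 − £80,050 = £147,870
Cap: 8% of £1,820,000 = £145,600
Cap at £145,600: £147,870 exceeds the cap → £145,600

Liquidated damages: £145,600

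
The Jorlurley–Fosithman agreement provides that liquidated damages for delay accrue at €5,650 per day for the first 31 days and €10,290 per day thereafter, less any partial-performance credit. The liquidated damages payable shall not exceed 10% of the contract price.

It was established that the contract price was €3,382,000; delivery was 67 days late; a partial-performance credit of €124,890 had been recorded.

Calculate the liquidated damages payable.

€338,200

First 31 days: 31 × €5,650 = €175,150
Remaining days: (67 − 31) × €10,290 = €370,440
Accrued per-day damages: €175,150 + €370,440 = €545,590
Less partial-performance credit: €545,590 − €124,890 = €420,700
Cap: 10% of €3,382,000 = €338,200
Cap at €338,200: €420,700 exceeds the cap → €338,200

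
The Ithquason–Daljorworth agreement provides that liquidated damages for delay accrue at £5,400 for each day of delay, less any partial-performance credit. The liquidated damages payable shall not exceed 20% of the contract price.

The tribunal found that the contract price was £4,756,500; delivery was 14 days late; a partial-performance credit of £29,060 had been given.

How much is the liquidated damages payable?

£46,540

Per-day damages: 14 × £5,400 = £75,600
Less partial-performance credit: £75,600 − £29,060 = £46,540
Cap: 20% of £4,756,500 = £951,300
Cap at £951,300: £46,540 is within the cap, no reduction.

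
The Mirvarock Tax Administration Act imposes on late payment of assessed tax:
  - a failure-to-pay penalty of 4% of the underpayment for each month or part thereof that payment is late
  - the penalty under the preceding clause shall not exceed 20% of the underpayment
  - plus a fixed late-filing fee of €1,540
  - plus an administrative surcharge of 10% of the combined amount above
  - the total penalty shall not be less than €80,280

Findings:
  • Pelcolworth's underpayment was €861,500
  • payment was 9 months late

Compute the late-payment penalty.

Accrued rate: 4% × 9 = 36%, capped at 20% → 20%
Failure-to-pay penalty: 20% of €861,500 = €172,300
Penalty before surcharge: €172,300 + €1,540 = €173,840
Administrative surcharge: 10% of €173,840 = €17,384
Total penalty: €173,840 + €17,384 = €191,224
Minimum €80,280: €191,224 meets the minimum, no increase.

€191,224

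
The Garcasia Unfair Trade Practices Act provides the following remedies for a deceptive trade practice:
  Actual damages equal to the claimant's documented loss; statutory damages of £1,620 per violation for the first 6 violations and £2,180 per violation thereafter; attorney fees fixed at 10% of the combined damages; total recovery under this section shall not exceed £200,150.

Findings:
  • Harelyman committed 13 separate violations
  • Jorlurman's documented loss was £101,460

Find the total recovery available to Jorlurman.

First 6 violations: 6 × £1,620 = £9,720
Remaining violations: (13 − 6) × £2,180 = £15,260
Statutory damages: £9,720 + £15,260 = £24,980
Combined damages: £101,460 + £24,980 = £126,440
Attorney fees: 10% of £126,440 = £12,644
Total before cap: £126,440 + £12,644 = £139,084
Cap at £200,150: £139,084 is within the cap, no reduction.

£139,084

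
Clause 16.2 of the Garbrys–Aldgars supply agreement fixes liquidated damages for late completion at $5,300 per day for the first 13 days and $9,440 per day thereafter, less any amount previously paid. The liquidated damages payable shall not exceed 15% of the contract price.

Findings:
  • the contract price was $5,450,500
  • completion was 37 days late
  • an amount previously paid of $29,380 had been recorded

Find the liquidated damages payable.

First 13 days: 13 × $5,300 = $68,900
Remaining days: (37 − 13) × $9,440 = $226,560
Accrued per-day damages: $68,900 + $226,560 = $295,460
Less amount previously paid: $295,460 − $29,380 = $266,080
Cap: 15% of $5,450,500 = $817,575
Cap at $817,575: $266,080 is within the cap, no reduction.

$266,080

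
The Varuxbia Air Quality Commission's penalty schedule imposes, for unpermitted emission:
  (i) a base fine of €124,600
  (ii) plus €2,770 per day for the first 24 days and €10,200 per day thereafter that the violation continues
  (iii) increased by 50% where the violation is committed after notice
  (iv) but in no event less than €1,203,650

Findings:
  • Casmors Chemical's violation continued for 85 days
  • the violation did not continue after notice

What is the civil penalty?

€1,203,650

First 24 days: 24 × €2,770 = €66,480
Remaining days: (85 − 24) × €10,200 = €622,200
Per-day component: €66,480 + €622,200 = €688,680
Base plus per-day: €124,600 + €688,680 = €813,280
The violation did not continue after notice: no 50% increase.
Minimum €1,203,650: €813,280 is below the minimum → €1,203,650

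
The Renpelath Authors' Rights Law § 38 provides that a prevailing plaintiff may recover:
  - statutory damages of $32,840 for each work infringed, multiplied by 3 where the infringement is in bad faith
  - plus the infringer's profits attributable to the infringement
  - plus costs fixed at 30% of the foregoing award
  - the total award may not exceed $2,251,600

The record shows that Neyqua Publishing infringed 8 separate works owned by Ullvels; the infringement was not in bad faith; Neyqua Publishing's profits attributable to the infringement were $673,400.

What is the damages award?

Award: $1,216,956

Statutory damages: 8 × $32,840 = $262,720
Infringement not in bad faith: no ×3 enhancement.
Combined award: $262,720 + $673,400 = $936,120
Costs: 30% of $936,120 = $280,836
Award plus costs: $936,120 + $280,836 = $1,216,956
Cap at $2,251,600: $1,216,956 is within the cap, no reduction.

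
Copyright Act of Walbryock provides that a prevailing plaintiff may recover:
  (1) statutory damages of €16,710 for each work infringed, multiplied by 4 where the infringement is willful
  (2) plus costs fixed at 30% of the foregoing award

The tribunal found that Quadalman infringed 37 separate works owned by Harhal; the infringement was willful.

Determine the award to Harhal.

Statutory damages: 37 × €16,710 = €618,270
Multiplied by 4: 4 × €618,270 = €2,473,080
Costs: 30% of €2,473,080 = €741,924
Award plus costs: €2,473,080 + €741,924 = €3,215,004

Award: €3,215,004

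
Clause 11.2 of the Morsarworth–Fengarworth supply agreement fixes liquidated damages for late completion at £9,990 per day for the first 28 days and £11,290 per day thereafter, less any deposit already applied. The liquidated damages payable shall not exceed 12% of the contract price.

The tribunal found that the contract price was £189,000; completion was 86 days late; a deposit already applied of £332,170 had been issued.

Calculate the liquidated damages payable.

£22,680

First 28 days: 28 × £9,990 = £279,720
Remaining days: (86 − 28) × £11,290 = £654,820
Accrued per-day damages: £279,720 + £654,820 = £934,540
Less deposit already applied: £934,540 − £332,170 = £602,370
Cap: 12% of £189,000 = £22,680
Cap at £22,680: £602,370 exceeds the cap → £22,680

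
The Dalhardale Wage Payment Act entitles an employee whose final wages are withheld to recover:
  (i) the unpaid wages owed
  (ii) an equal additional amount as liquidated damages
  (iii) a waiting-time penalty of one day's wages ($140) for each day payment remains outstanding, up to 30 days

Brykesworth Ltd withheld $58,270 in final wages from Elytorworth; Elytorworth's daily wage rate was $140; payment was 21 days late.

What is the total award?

Liquidated damages (equal amount): $58,270
Penalty days: min(21, 30) = 21
Waiting-time penalty: 21 × $140 = $2,940
Total award: $58,270 + $58,270 + $2,940 = $119,480

$119,480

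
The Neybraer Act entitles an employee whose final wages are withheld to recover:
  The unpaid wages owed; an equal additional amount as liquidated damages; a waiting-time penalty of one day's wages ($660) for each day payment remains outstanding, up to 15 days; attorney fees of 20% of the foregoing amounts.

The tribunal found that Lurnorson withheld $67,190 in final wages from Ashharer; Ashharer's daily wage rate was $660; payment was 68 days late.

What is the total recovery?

Liquidated damages (equal amount): $67,190
Penalty days: min(68, 15) = 15
Waiting-time penalty: 15 × $660 = $9,900
Subtotal: $67,190 + $67,190 + $9,900 = $144,280
Attorney fees: 20% of $144,280 = $28,856
Total award: $144,280 + $28,856 = $173,136

$173,136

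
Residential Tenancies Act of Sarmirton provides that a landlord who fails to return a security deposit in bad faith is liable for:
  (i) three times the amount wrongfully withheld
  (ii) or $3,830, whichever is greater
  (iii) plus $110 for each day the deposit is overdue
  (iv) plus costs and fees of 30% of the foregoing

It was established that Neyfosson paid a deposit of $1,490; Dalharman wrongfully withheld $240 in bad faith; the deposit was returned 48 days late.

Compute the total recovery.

$11,843

Trebled: 3 × $240 = $720
Minimum $3,830: $720 is below the minimum → $3,830
Late-return penalty: 48 × $110 = $5,280
Damages plus late penalty: $3,830 + $5,280 = $9,110
Costs and fees: 30% of $9,110 = $2,733
Total recovery: $9,110 + $2,733 = $11,843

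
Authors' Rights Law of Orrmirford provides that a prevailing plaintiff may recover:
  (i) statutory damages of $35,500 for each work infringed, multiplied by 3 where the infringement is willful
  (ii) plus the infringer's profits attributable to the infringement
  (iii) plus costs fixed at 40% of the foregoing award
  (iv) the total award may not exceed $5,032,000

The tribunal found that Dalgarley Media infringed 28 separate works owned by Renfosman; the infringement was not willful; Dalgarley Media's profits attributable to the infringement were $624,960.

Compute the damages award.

$2,266,544

Statutory damages: 28 × $35,500 = $994,000
Infringement not willful: no ×3 enhancement.
Combined award: $994,000 + $624,960 = $1,618,960
Costs: 40% of $1,618,960 = $647,584
Award plus costs: $1,618,960 + $647,584 = $2,266,544
Cap at $5,032,000: $2,266,544 is within the cap, no reduction.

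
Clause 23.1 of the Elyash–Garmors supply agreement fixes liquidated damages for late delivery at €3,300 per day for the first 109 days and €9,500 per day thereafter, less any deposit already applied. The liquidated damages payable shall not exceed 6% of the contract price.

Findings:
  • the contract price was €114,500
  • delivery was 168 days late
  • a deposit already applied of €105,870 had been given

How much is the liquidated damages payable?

€6,870

First 109 days: 109 × €3,300 = €359,700
Remaining days: (168 − 109) × €9,500 = €560,500
Accrued per-day damages: €359,700 + €560,500 = €920,200
Less deposit already applied: €920,200 − €105,870 = €814,330
Cap: 6% of €114,500 = €6,870
Cap at €6,870: €814,330 exceeds the cap → €6,870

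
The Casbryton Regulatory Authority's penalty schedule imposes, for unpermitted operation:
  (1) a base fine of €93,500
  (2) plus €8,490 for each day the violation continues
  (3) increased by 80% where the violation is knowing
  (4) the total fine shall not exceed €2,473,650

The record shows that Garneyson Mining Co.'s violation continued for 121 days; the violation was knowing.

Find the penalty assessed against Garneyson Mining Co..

€2,017,422

Per-day component: 121 × €8,490 = €1,027,290
Base plus per-day: €93,500 + €1,027,290 = €1,120,790
Enhancement: 80% of €1,120,790 = €896,632
Enhanced fine: €1,120,790 + €896,632 = €2,017,422
Cap at €2,473,650: €2,017,422 is within the cap, no reduction.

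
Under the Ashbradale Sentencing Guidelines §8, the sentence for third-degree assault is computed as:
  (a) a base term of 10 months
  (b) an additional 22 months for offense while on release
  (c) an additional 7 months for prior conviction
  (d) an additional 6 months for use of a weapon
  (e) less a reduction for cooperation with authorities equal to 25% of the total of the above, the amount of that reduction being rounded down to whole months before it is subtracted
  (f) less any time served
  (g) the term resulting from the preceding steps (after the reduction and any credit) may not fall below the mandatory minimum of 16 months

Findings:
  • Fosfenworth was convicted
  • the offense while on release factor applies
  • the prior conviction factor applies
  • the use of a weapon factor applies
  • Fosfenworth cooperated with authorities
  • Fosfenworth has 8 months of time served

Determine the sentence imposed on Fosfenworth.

Offense while on release enhancement: +22 months
Prior conviction enhancement: +7 months
Use of a weapon enhancement: +6 months
Adjusted term: 10 months + 22 months + 7 months + 6 months = 45 months
Cooperation with authorities reduction: 25% of 45 months = 11 months (rounded down)
After reduction: 45 − 11 = 34 months
Less time served: 34 months − 8 months = 26 months
Minimum 16 months: 26 months meets the minimum, no increase.

Sentence: 26 months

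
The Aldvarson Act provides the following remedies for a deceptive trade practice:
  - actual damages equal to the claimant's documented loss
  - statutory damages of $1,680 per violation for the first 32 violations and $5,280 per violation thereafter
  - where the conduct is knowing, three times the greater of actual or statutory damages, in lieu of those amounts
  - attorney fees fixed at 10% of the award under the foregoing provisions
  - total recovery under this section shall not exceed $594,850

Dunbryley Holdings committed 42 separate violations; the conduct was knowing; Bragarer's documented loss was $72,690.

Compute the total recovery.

$351,648

First 32 violations: 32 × $1,680 = $53,760
Remaining violations: (42 − 32) × $5,280 = $52,800
Statutory damages: $53,760 + $52,800 = $106,560
Greater of actual damages ($72,690) or statutory damages ($106,560): $106,560
Trebled: 3 × $106,560 = $319,680
Attorney fees: 10% of $319,680 = $31,968
Total before cap: $319,680 + $31,968 = $351,648
Cap at $594,850: $351,648 is within the cap, no reduction.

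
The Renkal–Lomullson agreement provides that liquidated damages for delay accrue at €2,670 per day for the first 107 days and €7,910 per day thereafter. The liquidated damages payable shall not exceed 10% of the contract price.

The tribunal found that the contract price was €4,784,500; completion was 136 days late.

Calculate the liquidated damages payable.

Liquidated damages: €478,450

First 107 days: 107 × €2,670 = €285,690
Remaining days: (136 − 107) × €7,910 = €229,390
Accrued per-day damages: €285,690 + €229,390 = €515,080
Cap: 10% of €4,784,500 = €478,450
Cap at €478,450: €515,080 exceeds the cap → €478,450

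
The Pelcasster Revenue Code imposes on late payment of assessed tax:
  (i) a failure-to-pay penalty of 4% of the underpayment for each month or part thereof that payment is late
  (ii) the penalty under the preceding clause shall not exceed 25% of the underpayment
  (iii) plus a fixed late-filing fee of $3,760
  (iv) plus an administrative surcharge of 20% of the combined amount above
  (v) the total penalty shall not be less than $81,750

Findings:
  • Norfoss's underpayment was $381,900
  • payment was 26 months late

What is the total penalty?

$119,082

Accrued rate: 4% × 26 = 104%, capped at 25% → 25%
Failure-to-pay penalty: 25% of $381,900 = $95,475
Penalty before surcharge: $95,475 + $3,760 = $99,235
Administrative surcharge: 20% of $99,235 = $19,847
Total penalty: $99,235 + $19,847 = $119,082
Minimum $81,750: $119,082 meets the minimum, no increase.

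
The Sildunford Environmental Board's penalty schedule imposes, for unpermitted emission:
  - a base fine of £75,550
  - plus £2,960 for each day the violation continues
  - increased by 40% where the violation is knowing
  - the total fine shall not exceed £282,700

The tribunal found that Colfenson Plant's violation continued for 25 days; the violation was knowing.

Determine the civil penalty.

£209,370

Per-day component: 25 × £2,960 = £74,000
Base plus per-day: £75,550 + £74,000 = £149,550
Enhancement: 40% of £149,550 = £59,820
Enhanced fine: £149,550 + £59,820 = £209,370
Cap at £282,700: £209,370 is within the cap, no reduction.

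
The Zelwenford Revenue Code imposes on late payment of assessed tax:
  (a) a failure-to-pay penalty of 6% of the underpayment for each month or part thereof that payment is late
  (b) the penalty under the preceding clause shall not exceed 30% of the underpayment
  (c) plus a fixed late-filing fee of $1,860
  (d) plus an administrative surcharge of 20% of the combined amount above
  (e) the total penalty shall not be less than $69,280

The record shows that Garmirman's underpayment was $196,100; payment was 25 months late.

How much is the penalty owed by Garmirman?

Accrued rate: 6% × 25 = 150%, capped at 30% → 30%
Failure-to-pay penalty: 30% of $196,100 = $58,830
Penalty before surcharge: $58,830 + $1,860 = $60,690
Administrative surcharge: 20% of $60,690 = $12,138
Total penalty: $60,690 + $12,138 = $72,828
Minimum $69,280: $72,828 meets the minimum, no increase.

Penalty: $72,828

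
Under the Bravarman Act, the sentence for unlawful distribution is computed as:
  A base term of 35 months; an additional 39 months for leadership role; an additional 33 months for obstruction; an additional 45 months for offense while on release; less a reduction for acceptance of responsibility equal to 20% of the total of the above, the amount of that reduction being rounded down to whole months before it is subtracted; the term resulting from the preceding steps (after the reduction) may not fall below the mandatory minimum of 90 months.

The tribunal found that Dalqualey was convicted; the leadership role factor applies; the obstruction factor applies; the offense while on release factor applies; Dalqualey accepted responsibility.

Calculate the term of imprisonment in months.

Leadership role enhancement: +39 months
Obstruction enhancement: +33 months
Offense while on release enhancement: +45 months
Adjusted term: 35 months + 39 months + 33 months + 45 months = 152 months
Acceptance of responsibility reduction: 20% of 152 months = 30 months (rounded down)
After reduction: 152 − 30 = 122 months
Minimum 90 months: 122 months meets the minimum, no increase.

122 months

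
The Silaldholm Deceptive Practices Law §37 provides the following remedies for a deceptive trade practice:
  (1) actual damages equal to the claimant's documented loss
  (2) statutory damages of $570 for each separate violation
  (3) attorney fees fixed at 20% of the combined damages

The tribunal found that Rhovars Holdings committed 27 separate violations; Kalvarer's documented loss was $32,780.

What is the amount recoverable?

Statutory damages: 27 × $570 = $15,390
Combined damages: $32,780 + $15,390 = $48,170
Attorney fees: 20% of $48,170 = $9,634
Total recovery: $48,170 + $9,634 = $57,804

Total recovery: $57,804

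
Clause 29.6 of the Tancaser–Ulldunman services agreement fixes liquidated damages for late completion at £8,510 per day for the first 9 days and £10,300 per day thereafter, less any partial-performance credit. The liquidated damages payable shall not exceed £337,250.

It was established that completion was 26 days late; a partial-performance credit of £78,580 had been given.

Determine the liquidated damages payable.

£173,110

First 9 days: 9 × £8,510 = £76,590
Remaining days: (26 − 9) × £10,300 = £175,100
Accrued per-day damages: £76,590 + £175,100 = £251,690
Less partial-performance credit: £251,690 − £78,580 = £173,110
Cap at £337,250: £173,110 is within the cap, no reduction.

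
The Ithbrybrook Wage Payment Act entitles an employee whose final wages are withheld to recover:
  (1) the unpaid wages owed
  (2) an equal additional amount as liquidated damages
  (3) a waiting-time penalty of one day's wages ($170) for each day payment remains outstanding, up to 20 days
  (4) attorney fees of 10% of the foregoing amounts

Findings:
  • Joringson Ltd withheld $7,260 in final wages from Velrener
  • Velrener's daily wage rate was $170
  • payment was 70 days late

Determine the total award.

Liquidated damages (equal amount): $7,260
Penalty days: min(70, 20) = 20
Waiting-time penalty: 20 × $170 = $3,400
Subtotal: $7,260 + $7,260 + $3,400 = $17,920
Attorney fees: 10% of $17,920 = $1,792
Total award: $17,920 + $1,792 = $19,712

$19,712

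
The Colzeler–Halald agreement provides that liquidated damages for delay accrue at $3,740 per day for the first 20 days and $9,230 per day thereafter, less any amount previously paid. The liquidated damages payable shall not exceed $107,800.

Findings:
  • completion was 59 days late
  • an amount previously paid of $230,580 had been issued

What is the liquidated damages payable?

First 20 days: 20 × $3,740 = $74,800
Remaining days: (59 − 20) × $9,230 = $359,970
Accrued per-day damages: $74,800 + $359,970 = $434,770
Less amount previously paid: $434,770 − $230,580 = $204,190
Cap at $107,800: $204,190 exceeds the cap → $107,800

$107,800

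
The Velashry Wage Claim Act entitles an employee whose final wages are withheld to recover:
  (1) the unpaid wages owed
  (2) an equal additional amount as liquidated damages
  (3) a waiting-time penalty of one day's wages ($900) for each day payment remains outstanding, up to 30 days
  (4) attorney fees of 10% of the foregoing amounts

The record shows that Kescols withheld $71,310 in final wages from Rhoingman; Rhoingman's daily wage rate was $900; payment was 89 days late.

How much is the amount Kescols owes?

$186,582

Liquidated damages (equal amount): $71,310
Penalty days: min(89, 30) = 30
Waiting-time penalty: 30 × $900 = $27,000
Subtotal: $71,310 + $71,310 + $27,000 = $169,620
Attorney fees: 10% of $169,620 = $16,962
Total award: $169,620 + $16,962 = $186,582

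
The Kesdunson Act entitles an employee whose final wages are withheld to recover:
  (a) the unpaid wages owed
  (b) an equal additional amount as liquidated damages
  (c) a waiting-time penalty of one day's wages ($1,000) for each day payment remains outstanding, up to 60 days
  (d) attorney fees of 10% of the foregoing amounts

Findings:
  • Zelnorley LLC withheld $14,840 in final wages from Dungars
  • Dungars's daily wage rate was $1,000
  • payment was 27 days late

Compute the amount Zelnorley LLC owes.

$62,348

Liquidated damages (equal amount): $14,840
Penalty days: min(27, 60) = 27
Waiting-time penalty: 27 × $1,000 = $27,000
Subtotal: $14,840 + $14,840 + $27,000 = $56,680
Attorney fees: 10% of $56,680 = $5,668
Total award: $56,680 + $5,668 = $62,348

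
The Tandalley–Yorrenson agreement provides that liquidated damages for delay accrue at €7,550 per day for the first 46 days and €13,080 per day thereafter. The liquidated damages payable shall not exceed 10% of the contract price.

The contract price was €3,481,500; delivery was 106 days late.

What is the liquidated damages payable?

First 46 days: 46 × €7,550 = €347,300
Remaining days: (106 − 46) × €13,080 = €784,800
Accrued per-day damages: €347,300 + €784,800 = €1,132,100
Cap: 10% of €3,481,500 = €348,150
Cap at €348,150: €1,132,100 exceeds the cap → €348,150

€348,150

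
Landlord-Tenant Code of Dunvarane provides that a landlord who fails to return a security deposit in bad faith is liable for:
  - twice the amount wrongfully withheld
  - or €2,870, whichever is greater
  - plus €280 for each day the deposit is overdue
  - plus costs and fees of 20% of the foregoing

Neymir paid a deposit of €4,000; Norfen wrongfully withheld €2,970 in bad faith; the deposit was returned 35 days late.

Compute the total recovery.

€18,888

Doubled: 2 × €2,970 = €5,940
Minimum €2,870: €5,940 meets the minimum, no increase.
Late-return penalty: 35 × €280 = €9,800
Damages plus late penalty: €5,940 + €9,800 = €15,740
Costs and fees: 20% of €15,740 = €3,148
Total recovery: €15,740 + €3,148 = €18,888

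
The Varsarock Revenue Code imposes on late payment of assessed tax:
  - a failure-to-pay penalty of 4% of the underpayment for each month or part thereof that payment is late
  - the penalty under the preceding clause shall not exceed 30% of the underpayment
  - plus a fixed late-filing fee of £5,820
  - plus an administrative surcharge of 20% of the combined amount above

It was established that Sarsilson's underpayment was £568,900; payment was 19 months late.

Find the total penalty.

Accrued rate: 4% × 19 = 76%, capped at 30% → 30%
Failure-to-pay penalty: 30% of £568,900 = £170,670
Penalty before surcharge: £170,670 + £5,820 = £176,490
Administrative surcharge: 20% of £176,490 = £35,298
Total penalty: £176,490 + £35,298 = £211,788

£211,788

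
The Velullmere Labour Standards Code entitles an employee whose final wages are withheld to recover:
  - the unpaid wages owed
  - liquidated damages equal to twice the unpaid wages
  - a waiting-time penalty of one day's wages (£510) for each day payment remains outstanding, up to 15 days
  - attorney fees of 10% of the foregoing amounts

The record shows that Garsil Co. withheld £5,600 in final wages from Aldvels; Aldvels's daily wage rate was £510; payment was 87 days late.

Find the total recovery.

£26,895

Doubled: 2 × £5,600 = £11,200
Penalty days: min(87, 15) = 15
Waiting-time penalty: 15 × £510 = £7,650
Subtotal: £5,600 + £11,200 + £7,650 = £24,450
Attorney fees: 10% of £24,450 = £2,445
Total award: £24,450 + £2,445 = £26,895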